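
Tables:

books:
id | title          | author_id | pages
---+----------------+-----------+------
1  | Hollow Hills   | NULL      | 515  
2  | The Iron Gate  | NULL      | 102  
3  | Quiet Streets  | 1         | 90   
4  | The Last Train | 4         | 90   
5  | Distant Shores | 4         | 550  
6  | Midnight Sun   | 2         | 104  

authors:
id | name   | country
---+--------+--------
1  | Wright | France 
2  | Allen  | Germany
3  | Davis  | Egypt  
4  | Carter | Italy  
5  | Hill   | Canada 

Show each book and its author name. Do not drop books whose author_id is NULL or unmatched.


LEFT JOIN keeps every row from books (the left table); where author_id has no match in authors, the author columns become NULL. Walk through each book:
  - book 1 (Hollow Hills): author_id=NULL, no match -> kept with NULL
  - book 2 (The Iron Gate): author_id=NULL, no match -> kept with NULL
  - book 3 (Quiet Streets): author_id=1 -> matches Wright
  - book 4 (The Last Train): author_id=4 -> matches Carter
  - book 5 (Distant Shores): author_id=4 -> matches Carter
  - book 6 (Midnight Sun): author_id=2 -> matches Allen
All 6 rows appear; 2 have NULL author.

SQL:
SELECT a.title, b.name AS author
FROM books a
LEFT JOIN authors b ON a.author_id = b.id

Result:
title          | author
---------------+-------
Hollow Hills   | NULL  
The Iron Gate  | NULL  
Quiet Streets  | Wright
The Last Train | Carter
Distant Shores | Carter
Midnight Sun   | Allen 


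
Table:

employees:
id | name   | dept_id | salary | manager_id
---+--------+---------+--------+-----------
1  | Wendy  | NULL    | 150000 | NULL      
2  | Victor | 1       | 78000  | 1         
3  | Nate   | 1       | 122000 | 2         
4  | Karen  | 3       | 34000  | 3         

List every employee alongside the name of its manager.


This is a self-join: employees is joined to a second copy of itself, matching each row's manager_id to another row's id. Use LEFT JOIN so rows with manager_id=NULL are kept.
  - employee 1 (Wendy): manager_id=NULL -> NULL
  - employee 2 (Victor): manager_id=1 -> Wendy
  - employee 3 (Nate): manager_id=2 -> Victor
  - employee 4 (Karen): manager_id=3 -> Nate

SQL:
SELECT a.name AS item, b.name AS manager
FROM employees a
LEFT JOIN employees b ON a.manager_id = b.id

Result:
item   | manager
-------+--------
Wendy  | NULL   
Victor | Wendy  
Nate   | Victor 
Karen  | Nate   


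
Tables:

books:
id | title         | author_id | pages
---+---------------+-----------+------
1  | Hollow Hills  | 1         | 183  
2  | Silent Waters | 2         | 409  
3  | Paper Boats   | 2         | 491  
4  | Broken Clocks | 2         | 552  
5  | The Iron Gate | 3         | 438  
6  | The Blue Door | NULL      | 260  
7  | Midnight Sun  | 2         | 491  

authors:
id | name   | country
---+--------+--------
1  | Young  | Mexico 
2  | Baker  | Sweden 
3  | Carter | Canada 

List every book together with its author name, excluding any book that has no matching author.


INNER JOIN keeps only books rows whose author_id matches an id in authors. Walk through each book:
  - book 1 (Hollow Hills): author_id=1 -> matches Young
  - book 2 (Silent Waters): author_id=2 -> matches Baker
  - book 3 (Paper Boats): author_id=2 -> matches Baker
  - book 4 (Broken Clocks): author_id=2 -> matches Baker
  - book 5 (The Iron Gate): author_id=3 -> matches Carter
  - book 6 (The Blue Door): author_id=NULL, no match -> dropped
  - book 7 (Midnight Sun): author_id=2 -> matches Baker
So 1 of 7 rows is dropped.

SQL:
SELECT a.title, b.name AS author
FROM books a
INNER JOIN authors b ON a.author_id = b.id

Result:
title         | author
--------------+-------
Hollow Hills  | Young 
Silent Waters | Baker 
Paper Boats   | Baker 
Broken Clocks | Baker 
The Iron Gate | Carter
Midnight Sun  | Baker 


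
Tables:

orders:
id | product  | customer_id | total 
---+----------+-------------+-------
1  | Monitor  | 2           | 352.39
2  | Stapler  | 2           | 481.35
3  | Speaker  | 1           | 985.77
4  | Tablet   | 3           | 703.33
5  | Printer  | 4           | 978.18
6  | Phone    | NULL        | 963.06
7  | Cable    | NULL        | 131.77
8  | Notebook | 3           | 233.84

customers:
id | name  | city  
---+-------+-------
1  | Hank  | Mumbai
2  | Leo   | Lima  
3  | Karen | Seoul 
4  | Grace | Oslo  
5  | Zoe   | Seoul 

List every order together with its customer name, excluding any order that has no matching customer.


INNER JOIN keeps only orders rows whose customer_id matches an id in customers. Walk through each order:
  - order 1 (Monitor): customer_id=2 -> matches Leo
  - order 2 (Stapler): customer_id=2 -> matches Leo
  - order 3 (Speaker): customer_id=1 -> matches Hank
  - order 4 (Tablet): customer_id=3 -> matches Karen
  - order 5 (Printer): customer_id=4 -> matches Grace
  - order 6 (Phone): customer_id=NULL, no match -> dropped
  - order 7 (Cable): customer_id=NULL, no match -> dropped
  - order 8 (Notebook): customer_id=3 -> matches Karen
So 2 of 8 rows are dropped.

SQL:
SELECT a.product, b.name AS customer
FROM orders a
INNER JOIN customers b ON a.customer_id = b.id

Result:
product  | customer
---------+---------
Monitor  | Leo     
Stapler  | Leo     
Speaker  | Hank    
Tablet   | Karen   
Printer  | Grace   
Notebook | Karen   


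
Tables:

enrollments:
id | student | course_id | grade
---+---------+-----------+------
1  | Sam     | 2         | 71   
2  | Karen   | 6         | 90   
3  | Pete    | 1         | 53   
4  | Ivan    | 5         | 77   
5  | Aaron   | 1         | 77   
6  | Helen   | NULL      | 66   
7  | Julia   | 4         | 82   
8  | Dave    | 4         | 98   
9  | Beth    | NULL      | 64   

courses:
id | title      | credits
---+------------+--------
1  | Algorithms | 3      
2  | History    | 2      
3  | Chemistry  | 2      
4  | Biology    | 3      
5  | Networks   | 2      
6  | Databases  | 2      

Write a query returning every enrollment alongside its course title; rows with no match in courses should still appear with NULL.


LEFT JOIN keeps every row from enrollments (the left table); where course_id has no match in courses, the course columns become NULL. Walk through each enrollment:
  - enrollment 1 (Sam): course_id=2 -> matches History
  - enrollment 2 (Karen): course_id=6 -> matches Databases
  - enrollment 3 (Pete): course_id=1 -> matches Algorithms
  - enrollment 4 (Ivan): course_id=5 -> matches Networks
  - enrollment 5 (Aaron): course_id=1 -> matches Algorithms
  - enrollment 6 (Helen): course_id=NULL, no match -> kept with NULL
  - enrollment 7 (Julia): course_id=4 -> matches Biology
  - enrollment 8 (Dave): course_id=4 -> matches Biology
  - enrollment 9 (Beth): course_id=NULL, no match -> kept with NULL
All 9 rows appear; 2 have NULL course.

SQL:
SELECT a.student, b.title AS course
FROM enrollments a
LEFT JOIN courses b ON a.course_id = b.id

Result:
student | course    
--------+-----------
Sam     | History   
Karen   | Databases 
Pete    | Algorithms
Ivan    | Networks  
Aaron   | Algorithms
Helen   | NULL      
Julia   | Biology   
Dave    | Biology   
Beth    | NULL      


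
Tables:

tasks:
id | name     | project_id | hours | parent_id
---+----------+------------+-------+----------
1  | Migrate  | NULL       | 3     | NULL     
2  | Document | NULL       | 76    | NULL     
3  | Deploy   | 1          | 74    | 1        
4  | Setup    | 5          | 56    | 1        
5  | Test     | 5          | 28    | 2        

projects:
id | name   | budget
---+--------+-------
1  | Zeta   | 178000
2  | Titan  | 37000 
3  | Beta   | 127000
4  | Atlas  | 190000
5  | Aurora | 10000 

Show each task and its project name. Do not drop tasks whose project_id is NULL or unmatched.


LEFT JOIN keeps every row from tasks (the left table); where project_id has no match in projects, the project columns become NULL. Walk through each task:
  - task 1 (Migrate): project_id=NULL, no match -> kept with NULL
  - task 2 (Document): project_id=NULL, no match -> kept with NULL
  - task 3 (Deploy): project_id=1 -> matches Zeta
  - task 4 (Setup): project_id=5 -> matches Aurora
  - task 5 (Test): project_id=5 -> matches Aurora
All 5 rows appear; 2 have NULL project.

SQL:
SELECT a.name, b.name AS project
FROM tasks a
LEFT JOIN projects b ON a.project_id = b.id

Result:
name     | project
---------+--------
Migrate  | NULL   
Document | NULL   
Deploy   | Zeta   
Setup    | Aurora 
Test     | Aurora 


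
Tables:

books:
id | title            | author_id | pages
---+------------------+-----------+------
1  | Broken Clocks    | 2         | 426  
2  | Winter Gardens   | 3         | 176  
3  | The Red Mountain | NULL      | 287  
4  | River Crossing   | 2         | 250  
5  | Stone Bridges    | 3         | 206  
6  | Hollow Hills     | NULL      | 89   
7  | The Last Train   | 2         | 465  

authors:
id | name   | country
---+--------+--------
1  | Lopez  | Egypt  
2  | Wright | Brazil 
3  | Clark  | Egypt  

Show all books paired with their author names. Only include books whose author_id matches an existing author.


INNER JOIN keeps only books rows whose author_id matches an id in authors. Walk through each book:
  - book 1 (Broken Clocks): author_id=2 -> matches Wright
  - book 2 (Winter Gardens): author_id=3 -> matches Clark
  - book 3 (The Red Mountain): author_id=NULL, no match -> dropped
  - book 4 (River Crossing): author_id=2 -> matches Wright
  - book 5 (Stone Bridges): author_id=3 -> matches Clark
  - book 6 (Hollow Hills): author_id=NULL, no match -> dropped
  - book 7 (The Last Train): author_id=2 -> matches Wright
So 2 of 7 rows are dropped.

SQL:
SELECT a.title, b.name AS author
FROM books a
INNER JOIN authors b ON a.author_id = b.id

Result:
title          | author
---------------+-------
Broken Clocks  | Wright
Winter Gardens | Clark 
River Crossing | Wright
Stone Bridges  | Clark 
The Last Train | Wright


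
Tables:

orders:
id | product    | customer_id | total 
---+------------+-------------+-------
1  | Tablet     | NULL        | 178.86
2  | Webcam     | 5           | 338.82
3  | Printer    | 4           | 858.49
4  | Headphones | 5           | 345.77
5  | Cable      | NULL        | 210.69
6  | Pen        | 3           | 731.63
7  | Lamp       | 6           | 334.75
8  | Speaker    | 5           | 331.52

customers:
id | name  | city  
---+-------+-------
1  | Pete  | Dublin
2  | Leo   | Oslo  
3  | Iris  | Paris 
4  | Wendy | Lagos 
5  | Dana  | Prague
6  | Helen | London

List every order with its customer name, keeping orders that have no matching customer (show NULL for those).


LEFT JOIN keeps every row from orders (the left table); where customer_id has no match in customers, the customer columns become NULL. Walk through each order:
  - order 1 (Tablet): customer_id=NULL, no match -> kept with NULL
  - order 2 (Webcam): customer_id=5 -> matches Dana
  - order 3 (Printer): customer_id=4 -> matches Wendy
  - order 4 (Headphones): customer_id=5 -> matches Dana
  - order 5 (Cable): customer_id=NULL, no match -> kept with NULL
  - order 6 (Pen): customer_id=3 -> matches Iris
  - order 7 (Lamp): customer_id=6 -> matches Helen
  - order 8 (Speaker): customer_id=5 -> matches Dana
All 8 rows appear; 2 have NULL customer.

SQL:
SELECT a.product, b.name AS customer
FROM orders a
LEFT JOIN customers b ON a.customer_id = b.id

Result:
product    | customer
-----------+---------
Tablet     | NULL    
Webcam     | Dana    
Printer    | Wendy   
Headphones | Dana    
Cable      | NULL    
Pen        | Iris    
Lamp       | Helen   
Speaker    | Dana    


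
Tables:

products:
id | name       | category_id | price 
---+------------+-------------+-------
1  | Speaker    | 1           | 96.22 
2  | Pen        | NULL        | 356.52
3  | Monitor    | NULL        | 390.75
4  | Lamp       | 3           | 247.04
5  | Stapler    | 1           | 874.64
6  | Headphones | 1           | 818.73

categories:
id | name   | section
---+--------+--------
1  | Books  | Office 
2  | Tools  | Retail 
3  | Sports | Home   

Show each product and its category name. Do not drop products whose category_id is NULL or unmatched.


LEFT JOIN keeps every row from products (the left table); where category_id has no match in categories, the category columns become NULL. Walk through each product:
  - product 1 (Speaker): category_id=1 -> matches Books
  - product 2 (Pen): category_id=NULL, no match -> kept with NULL
  - product 3 (Monitor): category_id=NULL, no match -> kept with NULL
  - product 4 (Lamp): category_id=3 -> matches Sports
  - product 5 (Stapler): category_id=1 -> matches Books
  - product 6 (Headphones): category_id=1 -> matches Books
All 6 rows appear; 2 have NULL category.

SQL:
SELECT a.name, b.name AS category
FROM products a
LEFT JOIN categories b ON a.category_id = b.id

Result:
name       | category
-----------+---------
Speaker    | Books   
Pen        | NULL    
Monitor    | NULL    
Lamp       | Sports  
Stapler    | Books   
Headphones | Books   


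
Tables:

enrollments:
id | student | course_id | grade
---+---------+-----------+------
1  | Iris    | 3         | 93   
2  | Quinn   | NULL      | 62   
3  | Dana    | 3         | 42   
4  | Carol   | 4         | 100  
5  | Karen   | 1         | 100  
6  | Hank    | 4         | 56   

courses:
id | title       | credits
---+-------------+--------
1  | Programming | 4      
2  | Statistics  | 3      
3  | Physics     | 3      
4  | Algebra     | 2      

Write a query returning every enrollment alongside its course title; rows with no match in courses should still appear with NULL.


LEFT JOIN keeps every row from enrollments (the left table); where course_id has no match in courses, the course columns become NULL. Walk through each enrollment:
  - enrollment 1 (Iris): course_id=3 -> matches Physics
  - enrollment 2 (Quinn): course_id=NULL, no match -> kept with NULL
  - enrollment 3 (Dana): course_id=3 -> matches Physics
  - enrollment 4 (Carol): course_id=4 -> matches Algebra
  - enrollment 5 (Karen): course_id=1 -> matches Programming
  - enrollment 6 (Hank): course_id=4 -> matches Algebra
All 6 rows appear; 1 has NULL course.

SQL:
SELECT a.student, b.title AS course
FROM enrollments a
LEFT JOIN courses b ON a.course_id = b.id

Result:
student | course     
--------+------------
Iris    | Physics    
Quinn   | NULL       
Dana    | Physics    
Carol   | Algebra    
Karen   | Programming
Hank    | Algebra    


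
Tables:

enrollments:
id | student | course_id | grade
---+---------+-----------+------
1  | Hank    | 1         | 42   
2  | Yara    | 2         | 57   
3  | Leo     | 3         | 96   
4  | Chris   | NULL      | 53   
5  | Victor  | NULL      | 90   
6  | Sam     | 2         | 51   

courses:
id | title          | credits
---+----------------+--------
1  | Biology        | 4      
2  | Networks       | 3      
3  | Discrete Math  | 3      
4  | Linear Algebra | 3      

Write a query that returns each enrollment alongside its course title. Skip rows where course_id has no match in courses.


INNER JOIN keeps only enrollments rows whose course_id matches an id in courses. Walk through each enrollment:
  - enrollment 1 (Hank): course_id=1 -> matches Biology
  - enrollment 2 (Yara): course_id=2 -> matches Networks
  - enrollment 3 (Leo): course_id=3 -> matches Discrete Math
  - enrollment 4 (Chris): course_id=NULL, no match -> dropped
  - enrollment 5 (Victor): course_id=NULL, no match -> dropped
  - enrollment 6 (Sam): course_id=2 -> matches Networks
So 2 of 6 rows are dropped.

SQL:
SELECT a.student, b.title AS course
FROM enrollments a
INNER JOIN courses b ON a.course_id = b.id

Result:
student | course       
--------+--------------
Hank    | Biology      
Yara    | Networks     
Leo     | Discrete Math
Sam     | Networks     


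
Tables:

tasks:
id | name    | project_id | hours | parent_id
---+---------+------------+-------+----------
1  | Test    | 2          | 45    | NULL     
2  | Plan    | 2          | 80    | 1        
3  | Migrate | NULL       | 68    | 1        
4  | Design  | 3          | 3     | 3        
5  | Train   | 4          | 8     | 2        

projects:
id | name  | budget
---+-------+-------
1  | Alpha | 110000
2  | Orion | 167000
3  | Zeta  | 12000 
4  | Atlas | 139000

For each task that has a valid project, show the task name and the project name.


INNER JOIN keeps only tasks rows whose project_id matches an id in projects. Walk through each task:
  - task 1 (Test): project_id=2 -> matches Orion
  - task 2 (Plan): project_id=2 -> matches Orion
  - task 3 (Migrate): project_id=NULL, no match -> dropped
  - task 4 (Design): project_id=3 -> matches Zeta
  - task 5 (Train): project_id=4 -> matches Atlas
So 1 of 5 rows is dropped.

SQL:
SELECT a.name, b.name AS project
FROM tasks a
INNER JOIN projects b ON a.project_id = b.id

Result:
name   | project
-------+--------
Test   | Orion  
Plan   | Orion  
Design | Zeta   
Train  | Atlas  


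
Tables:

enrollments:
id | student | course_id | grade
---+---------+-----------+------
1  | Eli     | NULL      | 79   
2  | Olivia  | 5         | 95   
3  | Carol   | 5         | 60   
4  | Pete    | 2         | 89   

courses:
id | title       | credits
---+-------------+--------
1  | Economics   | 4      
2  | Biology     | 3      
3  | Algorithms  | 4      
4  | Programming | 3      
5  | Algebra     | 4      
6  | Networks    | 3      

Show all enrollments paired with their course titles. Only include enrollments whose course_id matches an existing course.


INNER JOIN keeps only enrollments rows whose course_id matches an id in courses. Walk through each enrollment:
  - enrollment 1 (Eli): course_id=NULL, no match -> dropped
  - enrollment 2 (Olivia): course_id=5 -> matches Algebra
  - enrollment 3 (Carol): course_id=5 -> matches Algebra
  - enrollment 4 (Pete): course_id=2 -> matches Biology
So 1 of 4 rows is dropped.

SQL:
SELECT a.student, b.title AS course
FROM enrollments a
INNER JOIN courses b ON a.course_id = b.id

Result:
student | course 
--------+--------
Olivia  | Algebra
Carol   | Algebra
Pete    | Biology


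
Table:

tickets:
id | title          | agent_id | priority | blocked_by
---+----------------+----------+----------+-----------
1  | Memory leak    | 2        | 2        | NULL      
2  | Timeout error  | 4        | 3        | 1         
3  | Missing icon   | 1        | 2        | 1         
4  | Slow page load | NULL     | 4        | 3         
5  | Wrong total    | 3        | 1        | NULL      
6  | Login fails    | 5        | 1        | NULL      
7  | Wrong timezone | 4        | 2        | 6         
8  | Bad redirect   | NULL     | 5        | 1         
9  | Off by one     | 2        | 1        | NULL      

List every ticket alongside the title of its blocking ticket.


This is a self-join: tickets is joined to a second copy of itself, matching each row's blocked_by to another row's id. Use LEFT JOIN so rows with blocked_by=NULL are kept.
  - ticket 1 (Memory leak): blocked_by=NULL -> NULL
  - ticket 2 (Timeout error): blocked_by=1 -> Memory leak
  - ticket 3 (Missing icon): blocked_by=1 -> Memory leak
  - ticket 4 (Slow page load): blocked_by=3 -> Missing icon
  - ticket 5 (Wrong total): blocked_by=NULL -> NULL
  - ticket 6 (Login fails): blocked_by=NULL -> NULL
  - ticket 7 (Wrong timezone): blocked_by=6 -> Login fails
  - ticket 8 (Bad redirect): blocked_by=1 -> Memory leak
  - ticket 9 (Off by one): blocked_by=NULL -> NULL

SQL:
SELECT a.title AS item, b.title AS blocked_by
FROM tickets a
LEFT JOIN tickets b ON a.blocked_by = b.id

Result:
item           | blocked_by  
---------------+-------------
Memory leak    | NULL        
Timeout error  | Memory leak 
Missing icon   | Memory leak 
Slow page load | Missing icon
Wrong total    | NULL        
Login fails    | NULL        
Wrong timezone | Login fails 
Bad redirect   | Memory leak 
Off by one     | NULL        


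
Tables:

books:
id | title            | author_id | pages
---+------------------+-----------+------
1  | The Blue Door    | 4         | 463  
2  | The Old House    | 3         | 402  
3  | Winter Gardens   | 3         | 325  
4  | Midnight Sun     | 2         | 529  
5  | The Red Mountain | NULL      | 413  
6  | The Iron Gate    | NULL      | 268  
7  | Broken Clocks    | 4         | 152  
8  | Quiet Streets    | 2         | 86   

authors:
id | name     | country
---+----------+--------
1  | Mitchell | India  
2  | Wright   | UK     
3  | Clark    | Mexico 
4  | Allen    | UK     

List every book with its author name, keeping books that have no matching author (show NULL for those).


LEFT JOIN keeps every row from books (the left table); where author_id has no match in authors, the author columns become NULL. Walk through each book:
  - book 1 (The Blue Door): author_id=4 -> matches Allen
  - book 2 (The Old House): author_id=3 -> matches Clark
  - book 3 (Winter Gardens): author_id=3 -> matches Clark
  - book 4 (Midnight Sun): author_id=2 -> matches Wright
  - book 5 (The Red Mountain): author_id=NULL, no match -> kept with NULL
  - book 6 (The Iron Gate): author_id=NULL, no match -> kept with NULL
  - book 7 (Broken Clocks): author_id=4 -> matches Allen
  - book 8 (Quiet Streets): author_id=2 -> matches Wright
All 8 rows appear; 2 have NULL author.

SQL:
SELECT a.title, b.name AS author
FROM books a
LEFT JOIN authors b ON a.author_id = b.id

Result:
title            | author
-----------------+-------
The Blue Door    | Allen 
The Old House    | Clark 
Winter Gardens   | Clark 
Midnight Sun     | Wright
The Red Mountain | NULL  
The Iron Gate    | NULL  
Broken Clocks    | Allen 
Quiet Streets    | Wright


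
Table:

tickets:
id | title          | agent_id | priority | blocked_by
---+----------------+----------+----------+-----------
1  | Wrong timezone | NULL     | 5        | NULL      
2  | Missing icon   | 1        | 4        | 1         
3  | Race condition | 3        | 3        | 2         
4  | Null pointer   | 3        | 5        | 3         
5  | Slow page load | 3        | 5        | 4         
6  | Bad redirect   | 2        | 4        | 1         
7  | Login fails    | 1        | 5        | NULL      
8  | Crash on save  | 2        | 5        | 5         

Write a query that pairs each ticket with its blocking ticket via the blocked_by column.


This is a self-join: tickets is joined to a second copy of itself, matching each row's blocked_by to another row's id. Use LEFT JOIN so rows with blocked_by=NULL are kept.
  - ticket 1 (Wrong timezone): blocked_by=NULL -> NULL
  - ticket 2 (Missing icon): blocked_by=1 -> Wrong timezone
  - ticket 3 (Race condition): blocked_by=2 -> Missing icon
  - ticket 4 (Null pointer): blocked_by=3 -> Race condition
  - ticket 5 (Slow page load): blocked_by=4 -> Null pointer
  - ticket 6 (Bad redirect): blocked_by=1 -> Wrong timezone
  - ticket 7 (Login fails): blocked_by=NULL -> NULL
  - ticket 8 (Crash on save): blocked_by=5 -> Slow page load

SQL:
SELECT a.title AS item, b.title AS blocked_by
FROM tickets a
LEFT JOIN tickets b ON a.blocked_by = b.id

Result:
item           | blocked_by    
---------------+---------------
Wrong timezone | NULL          
Missing icon   | Wrong timezone
Race condition | Missing icon  
Null pointer   | Race condition
Slow page load | Null pointer  
Bad redirect   | Wrong timezone
Login fails    | NULL          
Crash on save  | Slow page load


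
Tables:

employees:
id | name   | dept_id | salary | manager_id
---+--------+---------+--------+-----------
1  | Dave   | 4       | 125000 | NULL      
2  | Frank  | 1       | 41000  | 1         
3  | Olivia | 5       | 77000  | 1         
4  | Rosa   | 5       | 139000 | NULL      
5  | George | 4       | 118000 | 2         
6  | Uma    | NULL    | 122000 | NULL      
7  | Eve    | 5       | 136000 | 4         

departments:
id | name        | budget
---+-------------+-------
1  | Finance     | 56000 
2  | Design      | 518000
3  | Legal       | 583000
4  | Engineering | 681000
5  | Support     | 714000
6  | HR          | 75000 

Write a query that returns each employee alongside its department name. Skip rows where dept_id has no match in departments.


INNER JOIN keeps only employees rows whose dept_id matches an id in departments. Walk through each employee:
  - employee 1 (Dave): dept_id=4 -> matches Engineering
  - employee 2 (Frank): dept_id=1 -> matches Finance
  - employee 3 (Olivia): dept_id=5 -> matches Support
  - employee 4 (Rosa): dept_id=5 -> matches Support
  - employee 5 (George): dept_id=4 -> matches Engineering
  - employee 6 (Uma): dept_id=NULL, no match -> dropped
  - employee 7 (Eve): dept_id=5 -> matches Support
So 1 of 7 rows is dropped.

SQL:
SELECT a.name, b.name AS department
FROM employees a
INNER JOIN departments b ON a.dept_id = b.id

Result:
name   | department 
-------+------------
Dave   | Engineering
Frank  | Finance    
Olivia | Support    
Rosa   | Support    
George | Engineering
Eve    | Support    


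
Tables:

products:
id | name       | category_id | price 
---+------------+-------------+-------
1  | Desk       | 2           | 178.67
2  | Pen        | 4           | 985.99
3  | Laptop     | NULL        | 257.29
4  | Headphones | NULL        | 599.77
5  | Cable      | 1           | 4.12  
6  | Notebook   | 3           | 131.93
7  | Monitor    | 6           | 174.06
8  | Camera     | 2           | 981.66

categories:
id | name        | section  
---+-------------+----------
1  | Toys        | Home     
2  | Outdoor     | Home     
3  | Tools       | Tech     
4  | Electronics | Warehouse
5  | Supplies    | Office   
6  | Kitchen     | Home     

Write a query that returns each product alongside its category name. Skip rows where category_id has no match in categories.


INNER JOIN keeps only products rows whose category_id matches an id in categories. Walk through each product:
  - product 1 (Desk): category_id=2 -> matches Outdoor
  - product 2 (Pen): category_id=4 -> matches Electronics
  - product 3 (Laptop): category_id=NULL, no match -> dropped
  - product 4 (Headphones): category_id=NULL, no match -> dropped
  - product 5 (Cable): category_id=1 -> matches Toys
  - product 6 (Notebook): category_id=3 -> matches Tools
  - product 7 (Monitor): category_id=6 -> matches Kitchen
  - product 8 (Camera): category_id=2 -> matches Outdoor
So 2 of 8 rows are dropped.

SQL:
SELECT a.name, b.name AS category
FROM products a
INNER JOIN categories b ON a.category_id = b.id

Result:
name     | category   
---------+------------
Desk     | Outdoor    
Pen      | Electronics
Cable    | Toys       
Notebook | Tools      
Monitor  | Kitchen    
Camera   | Outdoor    


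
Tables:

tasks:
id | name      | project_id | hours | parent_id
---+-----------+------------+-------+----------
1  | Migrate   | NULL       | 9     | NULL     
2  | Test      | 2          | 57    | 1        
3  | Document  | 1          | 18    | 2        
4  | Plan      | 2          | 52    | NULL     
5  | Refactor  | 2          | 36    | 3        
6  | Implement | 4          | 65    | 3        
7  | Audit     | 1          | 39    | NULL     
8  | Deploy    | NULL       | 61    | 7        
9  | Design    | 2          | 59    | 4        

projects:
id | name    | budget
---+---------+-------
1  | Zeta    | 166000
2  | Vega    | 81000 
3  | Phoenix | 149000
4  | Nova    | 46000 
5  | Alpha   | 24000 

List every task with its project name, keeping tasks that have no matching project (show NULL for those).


LEFT JOIN keeps every row from tasks (the left table); where project_id has no match in projects, the project columns become NULL. Walk through each task:
  - task 1 (Migrate): project_id=NULL, no match -> kept with NULL
  - task 2 (Test): project_id=2 -> matches Vega
  - task 3 (Document): project_id=1 -> matches Zeta
  - task 4 (Plan): project_id=2 -> matches Vega
  - task 5 (Refactor): project_id=2 -> matches Vega
  - task 6 (Implement): project_id=4 -> matches Nova
  - task 7 (Audit): project_id=1 -> matches Zeta
  - task 8 (Deploy): project_id=NULL, no match -> kept with NULL
  - task 9 (Design): project_id=2 -> matches Vega
All 9 rows appear; 2 have NULL project.

SQL:
SELECT a.name, b.name AS project
FROM tasks a
LEFT JOIN projects b ON a.project_id = b.id

Result:
name      | project
----------+--------
Migrate   | NULL   
Test      | Vega   
Document  | Zeta   
Plan      | Vega   
Refactor  | Vega   
Implement | Nova   
Audit     | Zeta   
Deploy    | NULL   
Design    | Vega   


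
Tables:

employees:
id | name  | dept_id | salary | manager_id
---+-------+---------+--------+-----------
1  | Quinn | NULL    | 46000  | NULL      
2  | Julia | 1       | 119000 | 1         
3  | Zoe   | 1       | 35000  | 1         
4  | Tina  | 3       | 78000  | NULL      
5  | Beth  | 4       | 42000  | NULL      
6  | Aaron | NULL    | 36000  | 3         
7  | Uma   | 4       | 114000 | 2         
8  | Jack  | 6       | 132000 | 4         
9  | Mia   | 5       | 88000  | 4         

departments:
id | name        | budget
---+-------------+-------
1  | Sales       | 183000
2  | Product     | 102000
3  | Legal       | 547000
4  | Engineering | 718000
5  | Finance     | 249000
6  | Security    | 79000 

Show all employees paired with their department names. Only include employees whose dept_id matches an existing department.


INNER JOIN keeps only employees rows whose dept_id matches an id in departments. Walk through each employee:
  - employee 1 (Quinn): dept_id=NULL, no match -> dropped
  - employee 2 (Julia): dept_id=1 -> matches Sales
  - employee 3 (Zoe): dept_id=1 -> matches Sales
  - employee 4 (Tina): dept_id=3 -> matches Legal
  - employee 5 (Beth): dept_id=4 -> matches Engineering
  - employee 6 (Aaron): dept_id=NULL, no match -> dropped
  - employee 7 (Uma): dept_id=4 -> matches Engineering
  - employee 8 (Jack): dept_id=6 -> matches Security
  - employee 9 (Mia): dept_id=5 -> matches Finance
So 2 of 9 rows are dropped.

SQL:
SELECT a.name, b.name AS department
FROM employees a
INNER JOIN departments b ON a.dept_id = b.id

Result:
name  | department 
------+------------
Julia | Sales      
Zoe   | Sales      
Tina  | Legal      
Beth  | Engineering
Uma   | Engineering
Jack  | Security   
Mia   | Finance    


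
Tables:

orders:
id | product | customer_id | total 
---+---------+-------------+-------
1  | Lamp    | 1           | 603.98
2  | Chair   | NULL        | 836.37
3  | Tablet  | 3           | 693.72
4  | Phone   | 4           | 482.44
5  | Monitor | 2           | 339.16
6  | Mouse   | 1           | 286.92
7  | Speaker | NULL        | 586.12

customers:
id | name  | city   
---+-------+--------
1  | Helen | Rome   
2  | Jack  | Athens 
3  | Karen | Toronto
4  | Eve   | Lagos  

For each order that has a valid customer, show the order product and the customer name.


INNER JOIN keeps only orders rows whose customer_id matches an id in customers. Walk through each order:
  - order 1 (Lamp): customer_id=1 -> matches Helen
  - order 2 (Chair): customer_id=NULL, no match -> dropped
  - order 3 (Tablet): customer_id=3 -> matches Karen
  - order 4 (Phone): customer_id=4 -> matches Eve
  - order 5 (Monitor): customer_id=2 -> matches Jack
  - order 6 (Mouse): customer_id=1 -> matches Helen
  - order 7 (Speaker): customer_id=NULL, no match -> dropped
So 2 of 7 rows are dropped.

SQL:
SELECT a.product, b.name AS customer
FROM orders a
INNER JOIN customers b ON a.customer_id = b.id

Result:
product | customer
--------+---------
Lamp    | Helen   
Tablet  | Karen   
Phone   | Eve     
Monitor | Jack    
Mouse   | Helen   


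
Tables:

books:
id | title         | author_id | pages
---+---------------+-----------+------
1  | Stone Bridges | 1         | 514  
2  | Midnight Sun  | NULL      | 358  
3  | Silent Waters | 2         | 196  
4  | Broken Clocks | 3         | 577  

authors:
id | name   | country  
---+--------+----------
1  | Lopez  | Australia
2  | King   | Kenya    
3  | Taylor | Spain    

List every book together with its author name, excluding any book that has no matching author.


INNER JOIN keeps only books rows whose author_id matches an id in authors. Walk through each book:
  - book 1 (Stone Bridges): author_id=1 -> matches Lopez
  - book 2 (Midnight Sun): author_id=NULL, no match -> dropped
  - book 3 (Silent Waters): author_id=2 -> matches King
  - book 4 (Broken Clocks): author_id=3 -> matches Taylor
So 1 of 4 rows is dropped.

SQL:
SELECT a.title, b.name AS author
FROM books a
INNER JOIN authors b ON a.author_id = b.id

Result:
title         | author
--------------+-------
Stone Bridges | Lopez 
Silent Waters | King  
Broken Clocks | Taylor


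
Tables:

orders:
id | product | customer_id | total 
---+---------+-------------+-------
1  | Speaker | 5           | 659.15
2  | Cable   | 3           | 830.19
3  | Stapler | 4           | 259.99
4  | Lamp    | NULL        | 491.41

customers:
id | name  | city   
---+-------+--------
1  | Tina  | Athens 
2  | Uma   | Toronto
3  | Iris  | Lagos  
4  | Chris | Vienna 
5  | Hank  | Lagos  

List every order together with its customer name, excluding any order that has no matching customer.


INNER JOIN keeps only orders rows whose customer_id matches an id in customers. Walk through each order:
  - order 1 (Speaker): customer_id=5 -> matches Hank
  - order 2 (Cable): customer_id=3 -> matches Iris
  - order 3 (Stapler): customer_id=4 -> matches Chris
  - order 4 (Lamp): customer_id=NULL, no match -> dropped
So 1 of 4 rows is dropped.

SQL:
SELECT a.product, b.name AS customer
FROM orders a
INNER JOIN customers b ON a.customer_id = b.id

Result:
product | customer
--------+---------
Speaker | Hank    
Cable   | Iris    
Stapler | Chris   


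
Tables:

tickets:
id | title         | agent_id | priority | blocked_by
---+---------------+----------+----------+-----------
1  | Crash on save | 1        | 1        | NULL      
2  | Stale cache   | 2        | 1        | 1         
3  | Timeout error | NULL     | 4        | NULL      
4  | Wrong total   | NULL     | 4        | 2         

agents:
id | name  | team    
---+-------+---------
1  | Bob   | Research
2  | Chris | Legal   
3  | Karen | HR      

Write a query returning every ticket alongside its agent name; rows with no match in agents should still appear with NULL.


LEFT JOIN keeps every row from tickets (the left table); where agent_id has no match in agents, the agent columns become NULL. Walk through each ticket:
  - ticket 1 (Crash on save): agent_id=1 -> matches Bob
  - ticket 2 (Stale cache): agent_id=2 -> matches Chris
  - ticket 3 (Timeout error): agent_id=NULL, no match -> kept with NULL
  - ticket 4 (Wrong total): agent_id=NULL, no match -> kept with NULL
All 4 rows appear; 2 have NULL agent.

SQL:
SELECT a.title, b.name AS agent
FROM tickets a
LEFT JOIN agents b ON a.agent_id = b.id

Result:
title         | agent
--------------+------
Crash on save | Bob  
Stale cache   | Chris
Timeout error | NULL 
Wrong total   | NULL 


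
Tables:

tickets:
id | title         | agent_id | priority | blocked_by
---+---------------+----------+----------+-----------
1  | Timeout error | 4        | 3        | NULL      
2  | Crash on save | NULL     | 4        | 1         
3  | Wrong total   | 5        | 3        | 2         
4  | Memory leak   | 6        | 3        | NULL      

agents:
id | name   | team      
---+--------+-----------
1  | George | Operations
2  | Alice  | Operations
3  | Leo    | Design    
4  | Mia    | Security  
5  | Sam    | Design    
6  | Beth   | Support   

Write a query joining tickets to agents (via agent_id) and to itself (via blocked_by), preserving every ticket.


Two LEFT JOINs from the same base table tickets: one to agents via agent_id, one to tickets itself via blocked_by. Both are LEFT so every ticket is preserved.
Match against agents:
  - ticket 1 (Timeout error): agent_id=4 -> matches Mia
  - ticket 2 (Crash on save): agent_id=NULL, no match -> kept with NULL
  - ticket 3 (Wrong total): agent_id=5 -> matches Sam
  - ticket 4 (Memory leak): agent_id=6 -> matches Beth
Match against tickets (self):
  - ticket 1 (Timeout error): blocked_by=NULL -> NULL
  - ticket 2 (Crash on save): blocked_by=1 -> Timeout error
  - ticket 3 (Wrong total): blocked_by=2 -> Crash on save
  - ticket 4 (Memory leak): blocked_by=NULL -> NULL

SQL:
SELECT a.title, b.name AS agent, c.title AS blocked_by
FROM tickets a
LEFT JOIN agents b ON a.agent_id = b.id
LEFT JOIN tickets c ON a.blocked_by = c.id

Result:
title         | agent | blocked_by   
--------------+-------+--------------
Timeout error | Mia   | NULL         
Crash on save | NULL  | Timeout error
Wrong total   | Sam   | Crash on save
Memory leak   | Beth  | NULL         


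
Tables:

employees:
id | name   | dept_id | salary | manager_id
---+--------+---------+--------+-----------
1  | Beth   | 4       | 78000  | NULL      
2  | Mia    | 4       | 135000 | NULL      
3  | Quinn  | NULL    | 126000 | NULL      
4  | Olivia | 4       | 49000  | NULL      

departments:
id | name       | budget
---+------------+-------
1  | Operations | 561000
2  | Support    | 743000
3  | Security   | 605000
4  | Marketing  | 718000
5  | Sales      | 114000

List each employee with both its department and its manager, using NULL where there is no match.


Two LEFT JOINs from the same base table employees: one to departments via dept_id, one to employees itself via manager_id. Both are LEFT so every employee is preserved.
Match against departments:
  - employee 1 (Beth): dept_id=4 -> matches Marketing
  - employee 2 (Mia): dept_id=4 -> matches Marketing
  - employee 3 (Quinn): dept_id=NULL, no match -> kept with NULL
  - employee 4 (Olivia): dept_id=4 -> matches Marketing
Match against employees (self):
  - employee 1 (Beth): manager_id=NULL -> NULL
  - employee 2 (Mia): manager_id=NULL -> NULL
  - employee 3 (Quinn): manager_id=NULL -> NULL
  - employee 4 (Olivia): manager_id=NULL -> NULL

SQL:
SELECT a.name, b.name AS department, c.name AS manager
FROM employees a
LEFT JOIN departments b ON a.dept_id = b.id
LEFT JOIN employees c ON a.manager_id = c.id

Result:
name   | department | manager
-------+------------+--------
Beth   | Marketing  | NULL   
Mia    | Marketing  | NULL   
Quinn  | NULL       | NULL   
Olivia | Marketing  | NULL   


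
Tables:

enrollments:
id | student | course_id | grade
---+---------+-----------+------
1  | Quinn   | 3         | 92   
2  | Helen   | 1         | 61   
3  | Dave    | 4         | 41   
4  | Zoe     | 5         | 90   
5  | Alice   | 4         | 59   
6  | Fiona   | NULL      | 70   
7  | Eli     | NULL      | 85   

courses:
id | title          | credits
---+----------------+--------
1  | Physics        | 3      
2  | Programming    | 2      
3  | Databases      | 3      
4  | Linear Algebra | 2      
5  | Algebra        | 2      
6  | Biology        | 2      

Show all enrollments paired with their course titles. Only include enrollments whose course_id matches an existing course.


INNER JOIN keeps only enrollments rows whose course_id matches an id in courses. Walk through each enrollment:
  - enrollment 1 (Quinn): course_id=3 -> matches Databases
  - enrollment 2 (Helen): course_id=1 -> matches Physics
  - enrollment 3 (Dave): course_id=4 -> matches Linear Algebra
  - enrollment 4 (Zoe): course_id=5 -> matches Algebra
  - enrollment 5 (Alice): course_id=4 -> matches Linear Algebra
  - enrollment 6 (Fiona): course_id=NULL, no match -> dropped
  - enrollment 7 (Eli): course_id=NULL, no match -> dropped
So 2 of 7 rows are dropped.

SQL:
SELECT a.student, b.title AS course
FROM enrollments a
INNER JOIN courses b ON a.course_id = b.id

Result:
student | course        
--------+---------------
Quinn   | Databases     
Helen   | Physics       
Dave    | Linear Algebra
Zoe     | Algebra       
Alice   | Linear Algebra


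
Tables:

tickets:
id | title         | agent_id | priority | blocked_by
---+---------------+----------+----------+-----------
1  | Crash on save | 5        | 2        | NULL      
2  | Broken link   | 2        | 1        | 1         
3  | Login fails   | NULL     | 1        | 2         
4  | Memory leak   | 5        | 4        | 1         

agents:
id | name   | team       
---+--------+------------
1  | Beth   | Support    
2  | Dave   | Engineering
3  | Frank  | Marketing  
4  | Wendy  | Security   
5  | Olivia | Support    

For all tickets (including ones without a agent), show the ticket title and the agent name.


LEFT JOIN keeps every row from tickets (the left table); where agent_id has no match in agents, the agent columns become NULL. Walk through each ticket:
  - ticket 1 (Crash on save): agent_id=5 -> matches Olivia
  - ticket 2 (Broken link): agent_id=2 -> matches Dave
  - ticket 3 (Login fails): agent_id=NULL, no match -> kept with NULL
  - ticket 4 (Memory leak): agent_id=5 -> matches Olivia
All 4 rows appear; 1 has NULL agent.

SQL:
SELECT a.title, b.name AS agent
FROM tickets a
LEFT JOIN agents b ON a.agent_id = b.id

Result:
title         | agent 
--------------+-------
Crash on save | Olivia
Broken link   | Dave  
Login fails   | NULL  
Memory leak   | Olivia
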